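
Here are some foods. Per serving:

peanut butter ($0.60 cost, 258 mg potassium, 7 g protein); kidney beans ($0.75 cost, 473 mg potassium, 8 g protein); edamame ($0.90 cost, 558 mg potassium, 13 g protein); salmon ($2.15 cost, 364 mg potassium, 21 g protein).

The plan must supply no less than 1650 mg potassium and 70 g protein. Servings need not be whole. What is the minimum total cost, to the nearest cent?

$4.85

With two linear requirements the optimum uses one or two foods; enumerate the corners.
peanut butter only: max(1650/258, 70/7) = 10 servings → $6.00.
kidney beans only: max(1650/473, 70/8) = 8.75 servings → $6.56.
edamame only: max(1650/558, 70/13) = 5.385 servings → $4.85.
salmon only: max(1650/364, 70/21) = 4.533 servings → $9.75.
peanut butter + kidney beans: the both-tight solution has a negative serving — not a feasible corner.
peanut butter + edamame: intersection lies outside the first quadrant.
peanut butter + salmon with both tight: 3.195 servings and 2.268 servings → $6.79.
kidney beans + edamame: intersection lies outside the first quadrant.
kidney beans + salmon with both tight: 1.306 servings and 2.836 servings → $7.08.
edamame + salmon with both tight: 1.313 servings and 2.521 servings → $6.60.
The minimum over all feasible corners is $4.85.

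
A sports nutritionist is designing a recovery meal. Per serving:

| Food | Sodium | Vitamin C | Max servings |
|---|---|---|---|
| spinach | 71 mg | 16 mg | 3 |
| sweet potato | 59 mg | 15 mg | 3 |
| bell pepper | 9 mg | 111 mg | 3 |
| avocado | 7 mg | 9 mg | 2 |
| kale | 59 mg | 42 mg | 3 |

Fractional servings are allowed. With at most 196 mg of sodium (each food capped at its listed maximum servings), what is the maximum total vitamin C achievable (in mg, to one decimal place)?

Vitamin C per mg sodium: bell pepper 12.33, avocado 1.286, kale 0.7119, sweet potato 0.2542, spinach 0.2254.
Take 3 servings of bell pepper: uses 27 mg sodium, +333.0 mg vitamin C (running total 333.0 mg).
Take 2 servings of avocado: uses 14 mg sodium, +18.0 mg vitamin C (running total 351.0 mg).
Take 2.627 servings of kale: uses 155 mg sodium, +110.3 mg vitamin C (running total 461.3 mg).
Greedy by best ratio exhausts the sodium allowance optimally: 461.3 mg.

461.3 mg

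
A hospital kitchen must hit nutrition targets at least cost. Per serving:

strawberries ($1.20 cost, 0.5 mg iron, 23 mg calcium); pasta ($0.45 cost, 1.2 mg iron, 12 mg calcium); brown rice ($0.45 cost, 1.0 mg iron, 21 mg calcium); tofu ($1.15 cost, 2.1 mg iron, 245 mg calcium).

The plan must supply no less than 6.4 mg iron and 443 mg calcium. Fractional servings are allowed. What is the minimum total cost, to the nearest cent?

strawberries only: max(6.4/0.5, 443/23) = 19.26 servings → $23.11.
pasta only: max(6.4/1.2, 443/12) = 36.92 servings → $16.61.
brown rice only: max(6.4/1.0, 443/21) = 21.1 servings → $9.49.
tofu only: max(6.4/2.1, 443/245) = 3.048 servings → $3.50.
strawberries + pasta: the both-tight solution has a negative serving — not a feasible corner.
strawberries + brown rice with both targets exact would need a negative amount; discard.
strawberries + tofu with both tight: 8.594 servings and 1.001 servings → $11.46.
pasta + brown rice with both targets exact would need a negative amount; discard.
pasta + tofu with both tight: 2.372 servings and 1.692 servings → $3.01.
brown rice + tofu with both tight: 3.174 servings and 1.536 servings → $3.19.
The minimum over all feasible corners is $3.01.

$3.01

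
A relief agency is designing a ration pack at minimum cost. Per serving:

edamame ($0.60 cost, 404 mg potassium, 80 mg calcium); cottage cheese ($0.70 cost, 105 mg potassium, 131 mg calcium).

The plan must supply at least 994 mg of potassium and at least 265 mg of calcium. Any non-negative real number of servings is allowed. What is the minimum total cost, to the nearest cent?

An LP optimum is at a vertex; with two nutrient constraints at most two foods are used. Check each candidate.
edamame only: max(994/404, 265/80) = 3.312 servings → $1.99.
cottage cheese only: max(994/105, 265/131) = 9.467 servings → $6.63.
edamame + cottage cheese with both tight: 2.3 servings and 0.6185 servings → $1.81.
So the least-cost plan costs $1.81.

$1.81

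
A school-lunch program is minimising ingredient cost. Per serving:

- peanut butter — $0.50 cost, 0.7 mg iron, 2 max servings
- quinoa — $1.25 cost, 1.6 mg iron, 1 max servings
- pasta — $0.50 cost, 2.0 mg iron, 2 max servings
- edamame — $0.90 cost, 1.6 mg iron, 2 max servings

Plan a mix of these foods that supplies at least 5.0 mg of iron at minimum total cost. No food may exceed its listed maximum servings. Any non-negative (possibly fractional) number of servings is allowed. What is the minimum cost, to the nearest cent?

Cost per mg of iron: pasta $0.2500, edamame $0.5625, peanut butter $0.7143, quinoa $0.7812.
Take 2 servings of pasta: +4.0 mg iron for $1.00 (total $1.00, still need 1.0 mg).
Take 0.625 servings of edamame: +1.0 mg iron for $0.56 (total $1.56, still need 0.0 mg).
Greedy by cheapest-per-mg is optimal for a single linear constraint, so the minimum cost is $1.56.

$1.56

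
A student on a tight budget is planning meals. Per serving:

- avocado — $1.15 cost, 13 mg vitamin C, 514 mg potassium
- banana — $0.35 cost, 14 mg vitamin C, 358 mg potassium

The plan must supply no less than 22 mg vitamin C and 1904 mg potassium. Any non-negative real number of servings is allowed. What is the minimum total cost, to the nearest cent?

This is a tiny linear program; its minimum lies at a vertex of the feasible set. List the vertices and price them.
avocado only: max(22/13, 1904/514) = 3.704 servings → $4.26.
banana only: max(22/14, 1904/358) = 5.318 servings → $1.86.
avocado + banana: intersection lies outside the first quadrant.
So the least-cost plan costs $1.86.

$1.86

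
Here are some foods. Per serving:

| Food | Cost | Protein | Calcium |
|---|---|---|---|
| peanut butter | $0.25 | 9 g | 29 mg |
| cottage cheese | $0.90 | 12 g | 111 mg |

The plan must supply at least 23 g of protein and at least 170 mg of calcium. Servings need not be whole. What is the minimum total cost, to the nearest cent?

$1.39

For a min-cost LP with two ≥-constraints, a basic feasible solution has at most two positive variables.
peanut butter only: max(23/9, 170/29) = 5.862 servings → $1.47.
cottage cheese only: max(23/12, 170/111) = 1.917 servings → $1.73.
peanut butter + cottage cheese with both tight: 0.788 servings and 1.326 servings → $1.39.
The minimum over all feasible corners is $1.39.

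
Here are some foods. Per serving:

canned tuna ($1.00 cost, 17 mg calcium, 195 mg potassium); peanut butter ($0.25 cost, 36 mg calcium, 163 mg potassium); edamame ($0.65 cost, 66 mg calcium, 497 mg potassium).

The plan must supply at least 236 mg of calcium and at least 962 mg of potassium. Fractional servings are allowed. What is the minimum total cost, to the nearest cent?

$1.64

Minimising a linear cost over {calcium ≥ 236, potassium ≥ 962, servings ≥ 0} — the optimum is at a vertex, using one or two foods.
canned tuna only: max(236/17, 962/195) = 13.88 servings → $13.88.
peanut butter only: max(236/36, 962/163) = 6.556 servings → $1.64.
edamame only: max(236/66, 962/497) = 3.576 servings → $2.32.
canned tuna + peanut butter: intersection lies outside the first quadrant.
canned tuna + edamame: the both-tight solution has a negative serving — not a feasible corner.
peanut butter + edamame: the both-tight solution has a negative serving — not a feasible corner.
The minimum over all feasible corners is $1.64.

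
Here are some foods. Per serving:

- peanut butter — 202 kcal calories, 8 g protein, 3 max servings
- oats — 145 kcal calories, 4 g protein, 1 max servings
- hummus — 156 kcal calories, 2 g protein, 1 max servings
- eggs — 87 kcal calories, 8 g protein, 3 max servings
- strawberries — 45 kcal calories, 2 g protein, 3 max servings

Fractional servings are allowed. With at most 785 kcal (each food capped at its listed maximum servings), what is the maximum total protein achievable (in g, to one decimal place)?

45.4 g

Protein per kcal: eggs 0.09195, strawberries 0.04444, peanut butter 0.0396, oats 0.02759, hummus 0.01282.
Take 3 servings of eggs: uses 261 kcal, +24.0 g protein (running total 24.0 g).
Take 3 servings of strawberries: uses 135 kcal, +6.0 g protein (running total 30.0 g).
Take 1.926 servings of peanut butter: uses 389 kcal, +15.4 g protein (running total 45.4 g).
Greedy by best ratio exhausts the calories allowance optimally: 45.4 g.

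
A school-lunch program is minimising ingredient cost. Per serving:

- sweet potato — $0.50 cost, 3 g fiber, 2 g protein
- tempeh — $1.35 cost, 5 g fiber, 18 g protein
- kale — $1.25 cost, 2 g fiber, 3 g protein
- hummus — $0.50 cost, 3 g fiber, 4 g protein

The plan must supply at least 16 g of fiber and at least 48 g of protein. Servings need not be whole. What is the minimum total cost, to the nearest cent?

Two binding constraints pin down two serving amounts, so the optimal mix uses at most two foods. The candidates are each food alone (scaled to the tighter of fiber/protein) and each pair with both constraints tight.
sweet potato only: max(16/3, 48/2) = 24 servings → $12.00.
tempeh only: max(16/5, 48/18) = 3.2 servings → $4.32.
kale only: max(16/2, 48/3) = 16 servings → $20.00.
hummus only: max(16/3, 48/4) = 12 servings → $6.00.
sweet potato + tempeh with both tight: 1.091 servings and 2.545 servings → $3.98.
sweet potato + kale: the both-tight solution has a negative serving — not a feasible corner.
sweet potato + hummus: the both-tight solution has a negative serving — not a feasible corner.
tempeh + kale with both tight: 2.286 servings and 2.286 servings → $5.94.
tempeh + hummus with both tight: 2.353 servings and 1.412 servings → $3.88.
kale + hummus: intersection lies outside the first quadrant.
So the least-cost plan costs $3.88.

$3.88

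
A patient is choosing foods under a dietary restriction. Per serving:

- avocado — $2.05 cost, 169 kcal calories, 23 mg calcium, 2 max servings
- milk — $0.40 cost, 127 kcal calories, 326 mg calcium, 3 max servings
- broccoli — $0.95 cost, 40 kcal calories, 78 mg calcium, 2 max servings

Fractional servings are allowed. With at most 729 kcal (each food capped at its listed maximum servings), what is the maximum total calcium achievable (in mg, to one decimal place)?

Calcium per kcal: milk 2.567, broccoli 1.95, avocado 0.1361.
Take 3 servings of milk: uses 381 kcal, +978.0 mg calcium (running total 978.0 mg).
Take 2 servings of broccoli: uses 80 kcal, +156.0 mg calcium (running total 1134.0 mg).
Take 1.586 servings of avocado: uses 268 kcal, +36.5 mg calcium (running total 1170.5 mg).
Filling greedily by calcium-per-kcal is optimal for one linear limit, giving 1170.5 mg.

1170.5 mg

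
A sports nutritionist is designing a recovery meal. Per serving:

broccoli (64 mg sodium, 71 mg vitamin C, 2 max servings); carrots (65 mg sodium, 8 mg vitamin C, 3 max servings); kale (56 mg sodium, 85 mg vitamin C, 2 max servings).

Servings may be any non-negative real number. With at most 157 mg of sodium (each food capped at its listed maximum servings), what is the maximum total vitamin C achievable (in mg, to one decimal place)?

Vitamin C per mg sodium: kale 1.518, broccoli 1.109, carrots 0.1231.
Take 2 servings of kale: uses 112 mg sodium, +170.0 mg vitamin C (running total 170.0 mg).
Take 0.7031 servings of broccoli: uses 45 mg sodium, +49.9 mg vitamin C (running total 219.9 mg).
Greedy by best ratio exhausts the sodium allowance optimally: 219.9 mg.

219.9 mg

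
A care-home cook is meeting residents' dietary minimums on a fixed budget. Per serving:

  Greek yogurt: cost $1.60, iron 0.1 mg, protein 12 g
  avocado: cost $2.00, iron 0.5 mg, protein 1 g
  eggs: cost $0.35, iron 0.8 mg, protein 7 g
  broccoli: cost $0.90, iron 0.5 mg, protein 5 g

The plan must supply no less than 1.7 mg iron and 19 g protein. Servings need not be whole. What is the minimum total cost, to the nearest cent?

For a min-cost LP with two ≥-constraints, a basic feasible solution has at most two positive variables.
Greek yogurt only: max(1.7/0.1, 19/12) = 17 servings → $27.20.
avocado only: max(1.7/0.5, 19/1) = 19 servings → $38.00.
eggs only: max(1.7/0.8, 19/7) = 2.714 servings → $0.95.
broccoli only: max(1.7/0.5, 19/5) = 3.8 servings → $3.42.
Greek yogurt + avocado with both tight: 1.322 servings and 3.136 servings → $8.39.
Greek yogurt + eggs with both tight: 0.3708 servings and 2.079 servings → $1.32.
Greek yogurt + broccoli with both tight: 0.1818 servings and 3.364 servings → $3.32.
avocado + eggs: intersection lies outside the first quadrant.
avocado + broccoli: intersection lies outside the first quadrant.
eggs + broccoli: the both-tight solution has a negative serving — not a feasible corner.
So the least-cost plan costs $0.95.

$0.95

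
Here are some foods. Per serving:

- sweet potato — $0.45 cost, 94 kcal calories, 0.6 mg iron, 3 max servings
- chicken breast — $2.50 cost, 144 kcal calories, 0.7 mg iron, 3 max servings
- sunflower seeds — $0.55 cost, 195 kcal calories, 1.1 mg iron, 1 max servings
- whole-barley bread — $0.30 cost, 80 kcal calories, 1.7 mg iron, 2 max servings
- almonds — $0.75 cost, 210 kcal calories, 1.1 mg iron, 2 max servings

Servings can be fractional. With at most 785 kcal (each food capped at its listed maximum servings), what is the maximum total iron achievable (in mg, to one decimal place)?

7.1 mg

Iron per kcal: whole-barley bread 0.02125, sweet potato 0.006383, sunflower seeds 0.005641, almonds 0.005238, chicken breast 0.004861.
Take 2 servings of whole-barley bread: uses 160 kcal, +3.4 mg iron (running total 3.4 mg).
Take 3 servings of sweet potato: uses 282 kcal, +1.8 mg iron (running total 5.2 mg).
Take 1 serving of sunflower seeds: uses 195 kcal, +1.1 mg iron (running total 6.3 mg).
Take 0.7048 servings of almonds: uses 148 kcal, +0.8 mg iron (running total 7.1 mg).
Filling greedily by iron-per-kcal is optimal for one linear limit, giving 7.1 mg.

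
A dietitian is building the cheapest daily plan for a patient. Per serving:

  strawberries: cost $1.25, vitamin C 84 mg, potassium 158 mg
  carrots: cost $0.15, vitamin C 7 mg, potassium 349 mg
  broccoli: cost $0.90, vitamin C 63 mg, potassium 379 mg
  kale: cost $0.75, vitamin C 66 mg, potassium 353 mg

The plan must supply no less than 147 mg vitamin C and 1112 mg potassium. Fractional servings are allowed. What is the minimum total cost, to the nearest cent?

$1.74

Compare the cost at each extreme point of the feasible region.
strawberries only: max(147/84, 1112/158) = 7.038 servings → $8.80.
carrots only: max(147/7, 1112/349) = 21 servings → $3.15.
broccoli only: max(147/63, 1112/379) = 2.934 servings → $2.64.
kale only: max(147/66, 1112/353) = 3.15 servings → $2.36.
strawberries + carrots with both tight: 1.543 servings and 2.488 servings → $2.30.
strawberries + broccoli with both targets exact would need a negative amount; discard.
strawberries + kale with both targets exact would need a negative amount; discard.
carrots + broccoli with both tight: 0.7419 servings and 2.251 servings → $2.14.
carrots + kale with both tight: 1.046 servings and 2.116 servings → $1.74.
broccoli + kale with both targets exact would need a negative amount; discard.
Cheapest feasible corner: $1.74.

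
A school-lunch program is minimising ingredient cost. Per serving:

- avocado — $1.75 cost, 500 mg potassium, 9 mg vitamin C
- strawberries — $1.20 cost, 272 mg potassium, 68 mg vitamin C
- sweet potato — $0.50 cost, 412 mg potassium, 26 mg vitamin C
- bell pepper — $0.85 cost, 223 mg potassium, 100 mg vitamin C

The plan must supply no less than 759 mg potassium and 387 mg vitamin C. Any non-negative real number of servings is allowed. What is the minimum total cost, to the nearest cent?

$3.29

For a min-cost LP with two ≥-constraints, a basic feasible solution has at most two positive variables.
avocado only: max(759/500, 387/9) = 43 servings → $75.25.
strawberries only: max(759/272, 387/68) = 5.691 servings → $6.83.
sweet potato only: max(759/412, 387/26) = 14.88 servings → $7.44.
bell pepper only: max(759/223, 387/100) = 3.87 servings → $3.29.
avocado + strawberries: the both-tight solution has a negative serving — not a feasible corner.
avocado + sweet potato: intersection lies outside the first quadrant.
avocado + bell pepper: the both-tight solution has a negative serving — not a feasible corner.
strawberries + sweet potato: intersection lies outside the first quadrant.
strawberries + bell pepper: the both-tight solution has a negative serving — not a feasible corner.
sweet potato + bell pepper: the both-tight solution has a negative serving — not a feasible corner.
The minimum over all feasible corners is $3.29.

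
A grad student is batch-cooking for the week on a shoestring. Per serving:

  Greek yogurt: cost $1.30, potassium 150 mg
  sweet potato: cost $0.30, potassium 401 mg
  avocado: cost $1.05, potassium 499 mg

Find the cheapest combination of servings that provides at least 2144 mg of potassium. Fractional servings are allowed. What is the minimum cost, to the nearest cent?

$1.60

Cost per mg of potassium: sweet potato $0.0007, avocado $0.0021, Greek yogurt $0.0087.
With no serving limits, use only sweet potato: 2144 mg / 401 mg = 5.347 servings × $0.30 = $1.60.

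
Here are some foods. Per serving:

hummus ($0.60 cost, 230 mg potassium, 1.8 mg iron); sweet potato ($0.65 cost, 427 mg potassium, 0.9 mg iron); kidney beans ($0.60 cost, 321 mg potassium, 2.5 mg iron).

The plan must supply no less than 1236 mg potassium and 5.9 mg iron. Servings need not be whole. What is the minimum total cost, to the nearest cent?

$2.08

At the optimum either one food covers both requirements or two foods hit both targets exactly; no other combination can be cheaper.
hummus only: max(1236/230, 5.9/1.8) = 5.374 servings → $3.22.
sweet potato only: max(1236/427, 5.9/0.9) = 6.556 servings → $4.26.
kidney beans only: max(1236/321, 5.9/2.5) = 3.85 servings → $2.31.
hummus + sweet potato with both tight: 2.505 servings and 1.545 servings → $2.51.
hummus + kidney beans with both targets exact would need a negative amount; discard.
sweet potato + kidney beans with both tight: 1.536 servings and 1.807 servings → $2.08.
The minimum over all feasible corners is $2.08.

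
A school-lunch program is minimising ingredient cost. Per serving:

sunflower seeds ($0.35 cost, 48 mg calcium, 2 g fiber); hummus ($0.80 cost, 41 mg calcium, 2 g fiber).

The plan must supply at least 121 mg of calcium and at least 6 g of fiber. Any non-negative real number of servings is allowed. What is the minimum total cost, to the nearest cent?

$1.05

For a min-cost LP with two ≥-constraints, a basic feasible solution has at most two positive variables.
sunflower seeds only: max(121/48, 6/2) = 3 servings → $1.05.
hummus only: max(121/41, 6/2) = 3 servings → $2.40.
sunflower seeds + hummus: intersection lies outside the first quadrant.
The minimum over all feasible corners is $1.05.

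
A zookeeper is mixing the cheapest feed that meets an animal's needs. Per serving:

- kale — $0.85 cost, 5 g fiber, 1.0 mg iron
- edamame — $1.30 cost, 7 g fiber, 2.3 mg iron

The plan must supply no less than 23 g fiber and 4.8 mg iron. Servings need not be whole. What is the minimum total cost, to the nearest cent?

An LP optimum is at a vertex; with two nutrient constraints at most two foods are used. Check each candidate.
kale only: max(23/5, 4.8/1.0) = 4.8 servings → $4.08.
edamame only: max(23/7, 4.8/2.3) = 3.286 servings → $4.27.
kale + edamame with both tight: 4.289 servings and 0.2222 servings → $3.93.
Cheapest feasible corner: $3.93.

$3.93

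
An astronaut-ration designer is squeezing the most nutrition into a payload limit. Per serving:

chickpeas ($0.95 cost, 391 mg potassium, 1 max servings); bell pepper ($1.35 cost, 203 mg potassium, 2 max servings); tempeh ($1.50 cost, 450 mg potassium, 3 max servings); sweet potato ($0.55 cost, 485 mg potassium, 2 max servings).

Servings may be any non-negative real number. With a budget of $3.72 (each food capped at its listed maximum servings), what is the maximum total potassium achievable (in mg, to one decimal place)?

1862.0 mg

Potassium per dollar: sweet potato 881.8, chickpeas 411.6, tempeh 300, bell pepper 150.4.
Take 2 servings of sweet potato: spends $1.10, +970.0 mg potassium (running total 970.0 mg).
Take 1 serving of chickpeas: spends $0.95, +391.0 mg potassium (running total 1361.0 mg).
Take 1.113 servings of tempeh: spends $1.67, +501.0 mg potassium (running total 1862.0 mg).
Filling greedily by potassium-per-dollar is optimal for one linear limit, giving 1862.0 mg.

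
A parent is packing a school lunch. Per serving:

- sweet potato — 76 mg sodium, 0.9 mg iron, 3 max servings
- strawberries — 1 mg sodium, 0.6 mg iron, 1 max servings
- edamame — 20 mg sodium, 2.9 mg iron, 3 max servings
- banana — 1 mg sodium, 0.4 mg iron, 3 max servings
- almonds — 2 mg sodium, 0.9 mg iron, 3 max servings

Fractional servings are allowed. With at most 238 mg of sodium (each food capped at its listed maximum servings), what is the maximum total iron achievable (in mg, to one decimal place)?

15.2 mg

Iron per mg sodium: strawberries 0.6, almonds 0.45, banana 0.4, edamame 0.145, sweet potato 0.01184.
Take 1 serving of strawberries: uses 1 mg sodium, +0.6 mg iron (running total 0.6 mg).
Take 3 servings of almonds: uses 6 mg sodium, +2.7 mg iron (running total 3.3 mg).
Take 3 servings of banana: uses 3 mg sodium, +1.2 mg iron (running total 4.5 mg).
Take 3 servings of edamame: uses 60 mg sodium, +8.7 mg iron (running total 13.2 mg).
Take 2.211 servings of sweet potato: uses 168 mg sodium, +2.0 mg iron (running total 15.2 mg).
Filling greedily by iron-per-mg sodium is optimal for one linear limit, giving 15.2 mg.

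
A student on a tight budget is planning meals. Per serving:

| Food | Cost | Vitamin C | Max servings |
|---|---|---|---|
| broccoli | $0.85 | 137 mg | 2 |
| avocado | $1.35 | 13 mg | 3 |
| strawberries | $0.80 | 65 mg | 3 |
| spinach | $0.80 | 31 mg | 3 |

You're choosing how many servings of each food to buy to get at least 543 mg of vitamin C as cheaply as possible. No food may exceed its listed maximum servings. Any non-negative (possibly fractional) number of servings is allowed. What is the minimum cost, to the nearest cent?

Cost per mg of vitamin C: broccoli $0.0062, strawberries $0.0123, spinach $0.0258, avocado $0.1038.
Take 2 servings of broccoli: +274.0 mg vitamin C for $1.70 (total $1.70, still need 269.0 mg).
Take 3 servings of strawberries: +195.0 mg vitamin C for $2.40 (total $4.10, still need 74.0 mg).
Take 2.387 servings of spinach: +74.0 mg vitamin C for $1.91 (total $6.01, still need 0.0 mg).
Filling from the cheapest source first is optimal under one linear minimum: $6.01.

$6.01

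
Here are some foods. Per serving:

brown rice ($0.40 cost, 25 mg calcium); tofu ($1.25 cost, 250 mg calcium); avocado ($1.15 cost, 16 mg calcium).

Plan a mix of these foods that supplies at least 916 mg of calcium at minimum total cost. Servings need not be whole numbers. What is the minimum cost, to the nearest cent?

$4.58

Cost per mg of calcium: tofu $0.0050, brown rice $0.0160, avocado $0.0719.
With no serving limits, use only tofu: 916 mg / 250 mg = 3.664 servings × $1.25 = $4.58.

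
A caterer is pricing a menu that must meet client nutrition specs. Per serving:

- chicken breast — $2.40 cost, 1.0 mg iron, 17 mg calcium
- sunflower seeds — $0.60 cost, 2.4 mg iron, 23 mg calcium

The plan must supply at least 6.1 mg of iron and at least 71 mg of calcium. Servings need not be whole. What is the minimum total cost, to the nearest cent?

$1.85

Compare the cost at each extreme point of the feasible region.
chicken breast only: max(6.1/1.0, 71/17) = 6.1 servings → $14.64.
sunflower seeds only: max(6.1/2.4, 71/23) = 3.087 servings → $1.85.
chicken breast + sunflower seeds with both tight: 1.691 servings and 1.837 servings → $5.16.
So the least-cost plan costs $1.85.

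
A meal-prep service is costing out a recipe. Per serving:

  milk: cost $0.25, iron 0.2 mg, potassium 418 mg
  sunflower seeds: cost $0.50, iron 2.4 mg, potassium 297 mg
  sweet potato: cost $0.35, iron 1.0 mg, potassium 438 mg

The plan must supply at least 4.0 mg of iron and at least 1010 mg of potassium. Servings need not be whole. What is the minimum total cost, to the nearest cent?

Two binding constraints pin down two serving amounts, so the optimal mix uses at most two foods. The candidates are each food alone (scaled to the tighter of iron/potassium) and each pair with both constraints tight.
milk only: max(4.0/0.2, 1010/418) = 20 servings → $5.00.
sunflower seeds only: max(4.0/2.4, 1010/297) = 3.401 servings → $1.70.
sweet potato only: max(4.0/1.0, 1010/438) = 4 servings → $1.40.
milk + sunflower seeds with both tight: 1.31 servings and 1.558 servings → $1.11.
milk + sweet potato with both targets exact would need a negative amount; discard.
sunflower seeds + sweet potato with both tight: 0.9838 servings and 1.639 servings → $1.07.
Cheapest feasible corner: $1.07.

$1.07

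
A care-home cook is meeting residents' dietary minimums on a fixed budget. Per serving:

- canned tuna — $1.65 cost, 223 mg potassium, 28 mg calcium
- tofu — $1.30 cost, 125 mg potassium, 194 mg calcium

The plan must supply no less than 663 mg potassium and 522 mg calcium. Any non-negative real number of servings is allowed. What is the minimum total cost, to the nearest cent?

The cheapest plan sits at a corner of the feasible region — with two constraints it uses at most two foods.
canned tuna only: max(663/223, 522/28) = 18.64 servings → $30.76.
tofu only: max(663/125, 522/194) = 5.304 servings → $6.90.
canned tuna + tofu with both tight: 1.594 servings and 2.461 servings → $5.83.
The minimum over all feasible corners is $5.83.

$5.83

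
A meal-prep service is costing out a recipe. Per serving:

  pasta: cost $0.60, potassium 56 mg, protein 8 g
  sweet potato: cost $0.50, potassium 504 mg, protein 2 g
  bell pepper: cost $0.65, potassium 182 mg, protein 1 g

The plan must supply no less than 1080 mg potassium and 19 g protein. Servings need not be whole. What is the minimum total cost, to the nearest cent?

$2.10

Compare the cost at each extreme point of the feasible region.
pasta only: max(1080/56, 19/8) = 19.29 servings → $11.57.
sweet potato only: max(1080/504, 19/2) = 9.5 servings → $4.75.
bell pepper only: max(1080/182, 19/1) = 19 servings → $12.35.
pasta + sweet potato with both tight: 1.892 servings and 1.933 servings → $2.10.
pasta + bell pepper with both tight: 1.699 servings and 5.411 servings → $4.54.
sweet potato + bell pepper: intersection lies outside the first quadrant.
The minimum over all feasible corners is $2.10.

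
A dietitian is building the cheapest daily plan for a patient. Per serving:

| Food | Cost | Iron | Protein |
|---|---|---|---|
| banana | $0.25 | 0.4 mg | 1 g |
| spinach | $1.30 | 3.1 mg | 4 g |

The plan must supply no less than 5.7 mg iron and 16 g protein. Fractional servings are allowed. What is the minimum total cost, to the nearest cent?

banana only: max(5.7/0.4, 16/1) = 16 servings → $4.00.
spinach only: max(5.7/3.1, 16/4) = 4 servings → $5.20.
banana + spinach: the both-tight solution has a negative serving — not a feasible corner.
The minimum over all feasible corners is $4.00.

$4.00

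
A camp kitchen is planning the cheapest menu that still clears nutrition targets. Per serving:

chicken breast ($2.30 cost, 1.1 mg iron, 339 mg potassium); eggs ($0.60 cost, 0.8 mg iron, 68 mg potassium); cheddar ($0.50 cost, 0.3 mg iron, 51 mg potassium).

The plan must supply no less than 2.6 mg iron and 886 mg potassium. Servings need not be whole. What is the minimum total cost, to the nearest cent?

Check every corner: each single food scaled to meet both minima, and each pair solved so both constraints bind.
chicken breast only: max(2.6/1.1, 886/339) = 2.614 servings → $6.01.
eggs only: max(2.6/0.8, 886/68) = 13.03 servings → $7.82.
cheddar only: max(2.6/0.3, 886/51) = 17.37 servings → $8.69.
chicken breast + eggs with both targets exact would need a negative amount; discard.
chicken breast + cheddar with both targets exact would need a negative amount; discard.
eggs + cheddar: the both-tight solution has a negative serving — not a feasible corner.
The minimum over all feasible corners is $6.01.

$6.01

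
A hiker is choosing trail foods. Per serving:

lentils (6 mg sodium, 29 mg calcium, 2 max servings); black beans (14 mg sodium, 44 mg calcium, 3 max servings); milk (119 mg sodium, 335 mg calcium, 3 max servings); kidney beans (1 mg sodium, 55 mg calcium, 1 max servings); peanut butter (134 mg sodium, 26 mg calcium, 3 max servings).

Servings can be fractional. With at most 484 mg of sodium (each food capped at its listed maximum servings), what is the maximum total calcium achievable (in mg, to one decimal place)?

Calcium per mg sodium: kidney beans 55, lentils 4.833, black beans 3.143, milk 2.815, peanut butter 0.194.
Take 1 serving of kidney beans: uses 1 mg sodium, +55.0 mg calcium (running total 55.0 mg).
Take 2 servings of lentils: uses 12 mg sodium, +58.0 mg calcium (running total 113.0 mg).
Take 3 servings of black beans: uses 42 mg sodium, +132.0 mg calcium (running total 245.0 mg).
Take 3 servings of milk: uses 357 mg sodium, +1005.0 mg calcium (running total 1250.0 mg).
Take 0.5373 servings of peanut butter: uses 72 mg sodium, +14.0 mg calcium (running total 1264.0 mg).
Filling greedily by calcium-per-mg sodium is optimal for one linear limit, giving 1264.0 mg.

1264.0 mg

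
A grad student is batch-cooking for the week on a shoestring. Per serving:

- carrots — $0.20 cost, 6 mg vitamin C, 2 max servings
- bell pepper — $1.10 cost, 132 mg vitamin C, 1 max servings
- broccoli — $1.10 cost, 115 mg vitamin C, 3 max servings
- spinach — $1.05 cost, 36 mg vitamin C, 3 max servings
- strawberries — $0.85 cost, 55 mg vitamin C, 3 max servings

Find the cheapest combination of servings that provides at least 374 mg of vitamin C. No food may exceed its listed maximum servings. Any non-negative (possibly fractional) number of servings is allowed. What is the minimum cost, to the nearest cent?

Cost per mg of vitamin C: bell pepper $0.0083, broccoli $0.0096, strawberries $0.0155, spinach $0.0292, carrots $0.0333.
Take 1 serving of bell pepper: +132.0 mg vitamin C for $1.10 (total $1.10, still need 242.0 mg).
Take 2.104 servings of broccoli: +242.0 mg vitamin C for $2.31 (total $3.41, still need 0.0 mg).
Filling from the cheapest source first is optimal under one linear minimum: $3.41.

$3.41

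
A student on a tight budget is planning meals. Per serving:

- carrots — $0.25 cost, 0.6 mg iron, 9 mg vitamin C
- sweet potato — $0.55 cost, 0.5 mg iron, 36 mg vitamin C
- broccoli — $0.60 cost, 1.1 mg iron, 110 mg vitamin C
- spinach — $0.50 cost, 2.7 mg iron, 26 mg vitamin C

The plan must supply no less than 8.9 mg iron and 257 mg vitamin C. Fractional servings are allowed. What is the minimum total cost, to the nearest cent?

$2.33

Check every corner: each single food scaled to meet both minima, and each pair solved so both constraints bind.
carrots only: max(8.9/0.6, 257/9) = 28.56 servings → $7.14.
sweet potato only: max(8.9/0.5, 257/36) = 17.8 servings → $9.79.
broccoli only: max(8.9/1.1, 257/110) = 8.091 servings → $4.85.
spinach only: max(8.9/2.7, 257/26) = 9.885 servings → $4.94.
carrots + sweet potato with both tight: 11.22 servings and 4.333 servings → $5.19.
carrots + broccoli with both tight: 12.41 servings and 1.321 servings → $3.90.
carrots + spinach: the both-tight solution has a negative serving — not a feasible corner.
sweet potato + broccoli: intersection lies outside the first quadrant.
sweet potato + spinach with both tight: 5.493 servings and 2.279 servings → $4.16.
broccoli + spinach with both tight: 1.723 servings and 2.594 servings → $2.33.
Cheapest feasible corner: $2.33.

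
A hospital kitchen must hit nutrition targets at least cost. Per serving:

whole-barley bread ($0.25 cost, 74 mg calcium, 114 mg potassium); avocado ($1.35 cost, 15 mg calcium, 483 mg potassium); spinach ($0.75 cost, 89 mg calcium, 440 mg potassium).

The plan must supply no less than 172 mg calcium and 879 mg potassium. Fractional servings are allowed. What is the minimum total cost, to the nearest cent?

$1.50

A basic optimal solution has at most two foods positive. Try each food alone and each pair with both targets met exactly.
whole-barley bread only: max(172/74, 879/114) = 7.711 servings → $1.93.
avocado only: max(172/15, 879/483) = 11.47 servings → $15.48.
spinach only: max(172/89, 879/440) = 1.998 servings → $1.50.
whole-barley bread + avocado with both tight: 2.054 servings and 1.335 servings → $2.32.
whole-barley bread + spinach: intersection lies outside the first quadrant.
avocado + spinach with both tight: 0.07011 servings and 1.921 servings → $1.54.
So the least-cost plan costs $1.50.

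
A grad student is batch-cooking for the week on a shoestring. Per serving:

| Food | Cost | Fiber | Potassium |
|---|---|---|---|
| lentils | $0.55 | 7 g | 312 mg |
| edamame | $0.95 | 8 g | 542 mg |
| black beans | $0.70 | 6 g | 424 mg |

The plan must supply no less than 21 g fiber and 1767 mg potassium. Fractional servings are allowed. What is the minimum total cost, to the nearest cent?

The cheapest plan sits at a corner of the feasible region — with two constraints it uses at most two foods.
lentils only: max(21/7, 1767/312) = 5.663 servings → $3.11.
edamame only: max(21/8, 1767/542) = 3.26 servings → $3.10.
black beans only: max(21/6, 1767/424) = 4.167 servings → $2.92.
lentils + edamame with both targets exact would need a negative amount; discard.
lentils + black beans with both targets exact would need a negative amount; discard.
edamame + black beans: the both-tight solution has a negative serving — not a feasible corner.
So the least-cost plan costs $2.92.

$2.92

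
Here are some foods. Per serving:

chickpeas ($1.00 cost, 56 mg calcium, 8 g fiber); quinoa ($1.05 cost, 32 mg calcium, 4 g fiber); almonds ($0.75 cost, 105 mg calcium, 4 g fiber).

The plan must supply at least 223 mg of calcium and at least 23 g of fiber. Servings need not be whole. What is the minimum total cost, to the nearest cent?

chickpeas only: max(223/56, 23/8) = 3.982 servings → $3.98.
quinoa only: max(223/32, 23/4) = 6.969 servings → $7.32.
almonds only: max(223/105, 23/4) = 5.75 servings → $4.31.
chickpeas + quinoa: the both-tight solution has a negative serving — not a feasible corner.
chickpeas + almonds with both tight: 2.472 servings and 0.8052 servings → $3.08.
quinoa + almonds with both tight: 5.216 servings and 0.5342 servings → $5.88.
The minimum over all feasible corners is $3.08.

$3.08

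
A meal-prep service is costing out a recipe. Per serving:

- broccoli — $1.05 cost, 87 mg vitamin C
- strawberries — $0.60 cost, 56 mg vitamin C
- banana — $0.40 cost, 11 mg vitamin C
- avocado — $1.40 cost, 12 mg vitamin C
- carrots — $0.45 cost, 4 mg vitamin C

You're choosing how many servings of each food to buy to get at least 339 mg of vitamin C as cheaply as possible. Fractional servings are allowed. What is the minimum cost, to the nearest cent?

Cost per mg of vitamin C: strawberries $0.0107, broccoli $0.0121, banana $0.0364, carrots $0.1125, avocado $0.1167.
With no serving limits, use only strawberries: 339 mg / 56 mg = 6.054 servings × $0.60 = $3.63.

$3.63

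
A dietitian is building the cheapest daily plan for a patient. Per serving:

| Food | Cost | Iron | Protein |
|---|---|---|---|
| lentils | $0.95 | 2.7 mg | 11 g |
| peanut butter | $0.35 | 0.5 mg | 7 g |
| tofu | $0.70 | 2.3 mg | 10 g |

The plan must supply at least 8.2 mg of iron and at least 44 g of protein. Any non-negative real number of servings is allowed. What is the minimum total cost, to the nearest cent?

$2.84

The cheapest plan sits at a corner of the feasible region — with two constraints it uses at most two foods.
lentils only: max(8.2/2.7, 44/11) = 4 servings → $3.80.
peanut butter only: max(8.2/0.5, 44/7) = 16.4 servings → $5.74.
tofu only: max(8.2/2.3, 44/10) = 4.4 servings → $3.08.
lentils + peanut butter with both tight: 2.642 servings and 2.134 servings → $3.26.
lentils + tofu with both targets exact would need a negative amount; discard.
peanut butter + tofu with both tight: 1.73 servings and 3.189 servings → $2.84.
The minimum over all feasible corners is $2.84.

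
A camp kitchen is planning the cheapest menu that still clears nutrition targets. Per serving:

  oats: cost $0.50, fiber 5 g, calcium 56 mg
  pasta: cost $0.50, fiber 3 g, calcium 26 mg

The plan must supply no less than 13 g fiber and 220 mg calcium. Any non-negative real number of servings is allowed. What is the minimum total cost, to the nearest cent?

$1.96

The cheapest plan sits at a corner of the feasible region — with two constraints it uses at most two foods.
oats only: max(13/5, 220/56) = 3.929 servings → $1.96.
pasta only: max(13/3, 220/26) = 8.462 servings → $4.23.
oats + pasta: the both-tight solution has a negative serving — not a feasible corner.
Cheapest feasible corner: $1.96.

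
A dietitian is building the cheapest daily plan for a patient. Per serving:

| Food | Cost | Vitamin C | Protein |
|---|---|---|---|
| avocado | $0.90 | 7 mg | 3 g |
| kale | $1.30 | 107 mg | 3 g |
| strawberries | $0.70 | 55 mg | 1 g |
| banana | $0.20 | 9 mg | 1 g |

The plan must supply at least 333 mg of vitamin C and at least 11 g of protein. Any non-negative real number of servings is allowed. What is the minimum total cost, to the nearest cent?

$4.25

This is a tiny linear program; its minimum lies at a vertex of the feasible set. List the vertices and price them.
avocado only: max(333/7, 11/3) = 47.57 servings → $42.81.
kale only: max(333/107, 11/3) = 3.667 servings → $4.77.
strawberries only: max(333/55, 11/1) = 11 servings → $7.70.
banana only: max(333/9, 11/1) = 37 servings → $7.40.
avocado + kale with both tight: 0.5933 servings and 3.073 servings → $4.53.
avocado + strawberries with both tight: 1.722 servings and 5.835 servings → $5.63.
avocado + banana: intersection lies outside the first quadrant.
kale + strawberries with both targets exact would need a negative amount; discard.
kale + banana with both tight: 2.925 servings and 2.225 servings → $4.25.
strawberries + banana with both tight: 5.087 servings and 5.913 servings → $4.74.
So the least-cost plan costs $4.25.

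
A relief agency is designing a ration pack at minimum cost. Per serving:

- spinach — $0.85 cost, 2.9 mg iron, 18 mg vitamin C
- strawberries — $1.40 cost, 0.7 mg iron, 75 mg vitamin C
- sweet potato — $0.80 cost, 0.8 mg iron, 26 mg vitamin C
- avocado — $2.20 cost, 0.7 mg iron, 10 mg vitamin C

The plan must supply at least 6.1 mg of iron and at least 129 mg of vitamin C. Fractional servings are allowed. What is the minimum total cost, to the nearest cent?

$3.33

A basic optimal solution has at most two foods positive. Try each food alone and each pair with both targets met exactly.
spinach only: max(6.1/2.9, 129/18) = 7.167 servings → $6.09.
strawberries only: max(6.1/0.7, 129/75) = 8.714 servings → $12.20.
sweet potato only: max(6.1/0.8, 129/26) = 7.625 servings → $6.10.
avocado only: max(6.1/0.7, 129/10) = 12.9 servings → $28.38.
spinach + strawberries with both tight: 1.792 servings and 1.29 servings → $3.33.
spinach + sweet potato with both tight: 0.9082 servings and 4.333 servings → $4.24.
spinach + avocado: intersection lies outside the first quadrant.
strawberries + sweet potato with both targets exact would need a negative amount; discard.
strawberries + avocado with both tight: 0.644 servings and 8.07 servings → $18.66.
sweet potato + avocado with both tight: 2.873 servings and 5.431 servings → $14.25.
So the least-cost plan costs $3.33.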